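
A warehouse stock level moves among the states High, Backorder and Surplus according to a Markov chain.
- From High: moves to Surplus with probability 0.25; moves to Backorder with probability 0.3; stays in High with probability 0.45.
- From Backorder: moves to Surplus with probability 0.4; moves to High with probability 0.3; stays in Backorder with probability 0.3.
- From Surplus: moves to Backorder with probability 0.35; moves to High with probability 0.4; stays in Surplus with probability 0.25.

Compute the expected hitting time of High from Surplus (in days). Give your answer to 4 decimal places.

2.7273

Let t(s) be the expected number of days to first reach High from state s, with t(High) = 0. Conditioning on the first day:
t(Backorder) = 1 + 0.3·t(Backorder) + 0.4·t(Surplus)
t(Surplus) = 1 + 0.35·t(Backorder) + 0.25·t(Surplus)
Solving: t(Backorder) = 2.9870, t(Surplus) = 2.7273.
Expected days from Surplus to High: 2.7273.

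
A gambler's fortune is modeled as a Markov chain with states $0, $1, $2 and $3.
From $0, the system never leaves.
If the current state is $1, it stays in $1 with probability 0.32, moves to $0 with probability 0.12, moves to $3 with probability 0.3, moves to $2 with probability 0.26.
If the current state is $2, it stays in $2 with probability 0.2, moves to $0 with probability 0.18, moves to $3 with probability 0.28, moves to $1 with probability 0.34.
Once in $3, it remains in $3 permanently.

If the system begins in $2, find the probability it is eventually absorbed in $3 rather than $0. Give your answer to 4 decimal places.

Let h(s) be the probability of absorption at $3 starting from transient state s. Then h($3) = 1 and h($0) = 0. By first-step analysis:
h($1) = 0.12·0 + 0.32·h($1) + 0.26·h($2) + 0.3·1
h($2) = 0.18·0 + 0.34·h($1) + 0.2·h($2) + 0.28·1
Solving: h($1) = 0.6866, h($2) = 0.6418.
Starting from $2, the probability is 0.6418.

0.6418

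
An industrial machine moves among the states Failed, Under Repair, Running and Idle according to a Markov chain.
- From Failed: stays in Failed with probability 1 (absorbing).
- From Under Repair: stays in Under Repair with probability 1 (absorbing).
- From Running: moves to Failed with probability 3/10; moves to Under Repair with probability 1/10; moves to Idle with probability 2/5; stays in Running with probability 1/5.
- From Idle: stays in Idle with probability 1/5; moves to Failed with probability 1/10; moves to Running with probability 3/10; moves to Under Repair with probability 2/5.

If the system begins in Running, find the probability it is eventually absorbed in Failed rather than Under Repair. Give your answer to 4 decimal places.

Let h(s) be the probability of absorption at Failed starting from transient state s. Then h(Failed) = 1 and h(Under Repair) = 0. By first-step analysis:
h(Running) = 0.3·1 + 0.1·0 + 0.2·h(Running) + 0.4·h(Idle)
h(Idle) = 0.1·1 + 0.4·0 + 0.3·h(Running) + 0.2·h(Idle)
Solving: h(Running) = 0.5385, h(Idle) = 0.3269.
Starting from Running, the probability is 0.5385.

0.5385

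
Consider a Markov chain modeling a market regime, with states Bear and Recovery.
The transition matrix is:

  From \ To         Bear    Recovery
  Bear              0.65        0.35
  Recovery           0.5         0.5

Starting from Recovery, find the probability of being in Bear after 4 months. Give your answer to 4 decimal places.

Propagate the distribution vector 4 months from Recovery.
After 0 months: (0.0000, 1.0000)
After 1 month: (0.5000, 0.5000)
After 2 months: (0.5750, 0.4250)
After 3 months: (0.5863, 0.4138)
After 4 months: (0.5879, 0.4121)
P(in Bear after 4 months) = 0.5879

0.5879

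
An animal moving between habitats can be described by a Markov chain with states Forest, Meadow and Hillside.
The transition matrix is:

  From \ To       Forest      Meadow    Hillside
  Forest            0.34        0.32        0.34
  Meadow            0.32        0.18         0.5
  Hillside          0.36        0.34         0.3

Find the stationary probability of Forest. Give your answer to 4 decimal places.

0.3417

Let the stationary distribution be π with π = πP and π_1 + π_2 + π_3 = 1.
π_1 = 0.34·π_1 + 0.32·π_2 + 0.36·π_3
π_2 = 0.32·π_1 + 0.18·π_2 + 0.34·π_3
Solving with the normalization constraint gives π = (0.3417, 0.2872, 0.3711).
So the stationary probability of Forest is 0.3417.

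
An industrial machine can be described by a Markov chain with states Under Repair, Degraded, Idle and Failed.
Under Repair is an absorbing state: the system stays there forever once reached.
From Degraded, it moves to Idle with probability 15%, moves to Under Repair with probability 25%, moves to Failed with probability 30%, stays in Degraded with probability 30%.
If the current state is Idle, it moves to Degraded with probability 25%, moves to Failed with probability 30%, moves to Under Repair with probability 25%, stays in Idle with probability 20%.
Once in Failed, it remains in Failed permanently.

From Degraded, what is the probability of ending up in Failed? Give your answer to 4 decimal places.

Let h(s) be the probability of absorption at Failed starting from transient state s. Then h(Failed) = 1 and h(Under Repair) = 0. By first-step analysis:
h(Degraded) = 0.25·0 + 0.3·h(Degraded) + 0.15·h(Idle) + 0.3·1
h(Idle) = 0.25·0 + 0.25·h(Degraded) + 0.2·h(Idle) + 0.3·1
Solving: h(Degraded) = 0.5455, h(Idle) = 0.5455.
Starting from Degraded, the probability is 0.5455.

0.5455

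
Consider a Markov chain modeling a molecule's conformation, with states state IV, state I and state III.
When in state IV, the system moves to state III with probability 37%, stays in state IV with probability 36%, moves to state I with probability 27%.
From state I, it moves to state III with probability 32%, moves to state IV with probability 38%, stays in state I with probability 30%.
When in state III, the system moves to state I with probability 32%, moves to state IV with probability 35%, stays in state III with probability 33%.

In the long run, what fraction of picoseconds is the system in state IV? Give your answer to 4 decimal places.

0.3625

Let the stationary distribution be π with π = πP and π_1 + π_2 + π_3 = 1.
π_1 = 0.36·π_1 + 0.38·π_2 + 0.35·π_3
π_2 = 0.27·π_1 + 0.3·π_2 + 0.32·π_3
Solving with the normalization constraint gives π = (0.3625, 0.2960, 0.3415).
So the stationary probability of state IV is 0.3625.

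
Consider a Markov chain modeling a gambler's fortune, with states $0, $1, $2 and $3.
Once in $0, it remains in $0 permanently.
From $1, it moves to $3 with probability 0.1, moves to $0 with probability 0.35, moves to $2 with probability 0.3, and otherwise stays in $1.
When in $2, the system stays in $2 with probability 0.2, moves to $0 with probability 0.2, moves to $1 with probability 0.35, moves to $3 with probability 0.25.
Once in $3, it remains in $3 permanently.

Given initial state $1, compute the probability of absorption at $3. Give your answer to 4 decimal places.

0.3131

Let h(s) be the probability of absorption at $3 starting from transient state s. Then h($3) = 1 and h($0) = 0. By first-step analysis:
h($1) = 0.35·0 + 0.25·h($1) + 0.3·h($2) + 0.1·1
h($2) = 0.2·0 + 0.35·h($1) + 0.2·h($2) + 0.25·1
Solving: h($1) = 0.3131, h($2) = 0.4495.
Starting from $1, the probability is 0.3131.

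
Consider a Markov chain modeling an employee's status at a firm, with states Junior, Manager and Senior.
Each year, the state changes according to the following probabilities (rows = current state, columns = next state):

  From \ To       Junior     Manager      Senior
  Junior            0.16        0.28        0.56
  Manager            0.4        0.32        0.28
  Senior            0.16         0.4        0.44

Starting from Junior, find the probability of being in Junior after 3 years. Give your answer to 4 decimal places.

Propagate the distribution vector 3 years from Junior.
After 0 years: (1.0000, 0.0000, 0.0000)
After 1 year: (0.1600, 0.2800, 0.5600)
After 2 years: (0.2272, 0.3584, 0.4144)
After 3 years: (0.2460, 0.3441, 0.4099)
P(in Junior after 3 years) = 0.2460

0.2460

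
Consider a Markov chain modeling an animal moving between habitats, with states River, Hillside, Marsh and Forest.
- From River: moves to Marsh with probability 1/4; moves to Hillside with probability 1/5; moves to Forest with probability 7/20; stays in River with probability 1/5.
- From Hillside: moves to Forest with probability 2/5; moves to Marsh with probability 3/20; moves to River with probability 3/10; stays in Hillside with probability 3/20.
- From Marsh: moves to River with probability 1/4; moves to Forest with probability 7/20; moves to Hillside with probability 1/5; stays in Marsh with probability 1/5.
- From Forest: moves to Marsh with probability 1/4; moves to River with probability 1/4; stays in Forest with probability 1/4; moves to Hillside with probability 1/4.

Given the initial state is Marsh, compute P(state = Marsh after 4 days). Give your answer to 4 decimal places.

Propagate the distribution vector 4 days from Marsh.
After 0 days: (0.0000, 0.0000, 1.0000, 0.0000)
After 1 day: (0.2500, 0.2000, 0.2000, 0.3500)
After 2 days: (0.2475, 0.2075, 0.2200, 0.3250)
After 3 days: (0.2480, 0.2059, 0.2183, 0.3279)
After 4 days: (0.2479, 0.2061, 0.2185, 0.3275)
P(in Marsh after 4 days) = 0.2185

0.2185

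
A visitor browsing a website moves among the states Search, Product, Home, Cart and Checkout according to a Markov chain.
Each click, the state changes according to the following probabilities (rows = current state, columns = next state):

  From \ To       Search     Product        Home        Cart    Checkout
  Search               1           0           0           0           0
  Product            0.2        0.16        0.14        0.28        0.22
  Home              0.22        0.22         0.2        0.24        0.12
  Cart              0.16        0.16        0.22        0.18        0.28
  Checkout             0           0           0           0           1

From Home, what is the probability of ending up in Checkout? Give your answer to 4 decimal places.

0.4667

Let h(s) be the probability of absorption at Checkout starting from transient state s. Then h(Checkout) = 1 and h(Search) = 0. By first-step analysis:
h(Product) = 0.2·0 + 0.16·h(Product) + 0.14·h(Home) + 0.28·h(Cart) + 0.22·1
h(Home) = 0.22·0 + 0.22·h(Product) + 0.2·h(Home) + 0.24·h(Cart) + 0.12·1
h(Cart) = 0.16·0 + 0.16·h(Product) + 0.22·h(Home) + 0.18·h(Cart) + 0.28·1
Solving: h(Product) = 0.5297, h(Home) = 0.4667, h(Cart) = 0.5700.
Starting from Home, the probability is 0.4667.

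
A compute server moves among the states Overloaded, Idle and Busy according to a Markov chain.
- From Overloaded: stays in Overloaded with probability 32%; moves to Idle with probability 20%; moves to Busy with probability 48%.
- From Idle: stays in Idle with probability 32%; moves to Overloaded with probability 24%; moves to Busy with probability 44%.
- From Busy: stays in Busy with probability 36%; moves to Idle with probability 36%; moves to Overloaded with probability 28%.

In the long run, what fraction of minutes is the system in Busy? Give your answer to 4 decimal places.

0.4177

Let the stationary distribution be π with π = πP and π_1 + π_2 + π_3 = 1.
π_1 = 0.32·π_1 + 0.24·π_2 + 0.28·π_3
π_2 = 0.2·π_1 + 0.32·π_2 + 0.36·π_3
Solving with the normalization constraint gives π = (0.2790, 0.3032, 0.4177).
So the stationary probability of Busy is 0.4177.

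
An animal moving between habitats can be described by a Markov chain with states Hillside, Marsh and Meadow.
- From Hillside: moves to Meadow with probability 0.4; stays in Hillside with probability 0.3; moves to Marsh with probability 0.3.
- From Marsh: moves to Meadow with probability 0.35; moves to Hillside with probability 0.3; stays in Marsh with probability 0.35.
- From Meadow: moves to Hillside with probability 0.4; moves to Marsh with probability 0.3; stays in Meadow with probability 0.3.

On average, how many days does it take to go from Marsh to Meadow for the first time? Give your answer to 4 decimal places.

2.7397

Let t(s) be the expected number of days to first reach Meadow from state s, with t(Meadow) = 0. Conditioning on the first day:
t(Hillside) = 1 + 0.3·t(Hillside) + 0.3·t(Marsh)
t(Marsh) = 1 + 0.3·t(Hillside) + 0.35·t(Marsh)
Solving: t(Hillside) = 2.6027, t(Marsh) = 2.7397.
Expected days from Marsh to Meadow: 2.7397.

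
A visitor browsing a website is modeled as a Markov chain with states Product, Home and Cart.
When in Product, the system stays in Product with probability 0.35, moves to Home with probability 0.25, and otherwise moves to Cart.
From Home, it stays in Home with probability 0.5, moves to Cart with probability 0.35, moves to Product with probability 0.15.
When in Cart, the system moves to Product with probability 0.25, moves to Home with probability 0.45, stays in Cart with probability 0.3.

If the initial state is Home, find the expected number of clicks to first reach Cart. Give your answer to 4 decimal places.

Let t(s) be the expected number of clicks to first reach Cart from state s, with t(Cart) = 0. Conditioning on the first click:
t(Product) = 1 + 0.35·t(Product) + 0.25·t(Home)
t(Home) = 1 + 0.15·t(Product) + 0.5·t(Home)
Solving: t(Product) = 2.6087, t(Home) = 2.7826.
Expected clicks from Home to Cart: 2.7826.

2.7826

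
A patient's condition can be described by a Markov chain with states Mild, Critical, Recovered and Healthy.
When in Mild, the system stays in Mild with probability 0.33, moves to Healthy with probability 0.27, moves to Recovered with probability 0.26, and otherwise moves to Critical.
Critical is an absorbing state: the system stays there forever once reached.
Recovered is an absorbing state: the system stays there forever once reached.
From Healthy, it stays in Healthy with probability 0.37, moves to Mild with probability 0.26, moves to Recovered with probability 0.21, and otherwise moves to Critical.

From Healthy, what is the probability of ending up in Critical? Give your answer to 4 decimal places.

Let h(s) be the probability of absorption at Critical starting from transient state s. Then h(Critical) = 1 and h(Recovered) = 0. By first-step analysis:
h(Mild) = 0.33·h(Mild) + 0.14·1 + 0.26·0 + 0.27·h(Healthy)
h(Healthy) = 0.26·h(Mild) + 0.16·1 + 0.21·0 + 0.37·h(Healthy)
Solving: h(Mild) = 0.3734, h(Healthy) = 0.4081.
Starting from Healthy, the probability is 0.4081.

0.4081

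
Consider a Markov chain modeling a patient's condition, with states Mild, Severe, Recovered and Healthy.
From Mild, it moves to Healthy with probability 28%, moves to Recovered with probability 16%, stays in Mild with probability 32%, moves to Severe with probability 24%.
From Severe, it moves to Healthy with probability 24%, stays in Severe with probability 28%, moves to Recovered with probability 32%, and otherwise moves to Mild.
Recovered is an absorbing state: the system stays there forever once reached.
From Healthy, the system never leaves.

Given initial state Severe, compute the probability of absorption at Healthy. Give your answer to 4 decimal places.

0.4610

Let h(s) be the probability of absorption at Healthy starting from transient state s. Then h(Healthy) = 1 and h(Recovered) = 0. By first-step analysis:
h(Mild) = 0.32·h(Mild) + 0.24·h(Severe) + 0.16·0 + 0.28·1
h(Severe) = 0.16·h(Mild) + 0.28·h(Severe) + 0.32·0 + 0.24·1
Solving: h(Mild) = 0.5745, h(Severe) = 0.4610.
Starting from Severe, the probability is 0.4610.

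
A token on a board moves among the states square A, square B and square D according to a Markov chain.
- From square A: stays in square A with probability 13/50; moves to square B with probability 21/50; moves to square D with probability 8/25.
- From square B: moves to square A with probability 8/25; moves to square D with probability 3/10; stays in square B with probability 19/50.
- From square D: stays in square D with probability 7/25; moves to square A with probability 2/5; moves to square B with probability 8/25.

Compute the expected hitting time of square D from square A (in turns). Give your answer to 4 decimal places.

Let t(s) be the expected number of turns to first reach square D from state s, with t(square D) = 0. Conditioning on the first turn:
t(square A) = 1 + 0.26·t(square A) + 0.42·t(square B)
t(square B) = 1 + 0.32·t(square A) + 0.38·t(square B)
Solving: t(square A) = 3.2059, t(square B) = 3.2676.
Expected turns from square A to square D: 3.2059.

3.2059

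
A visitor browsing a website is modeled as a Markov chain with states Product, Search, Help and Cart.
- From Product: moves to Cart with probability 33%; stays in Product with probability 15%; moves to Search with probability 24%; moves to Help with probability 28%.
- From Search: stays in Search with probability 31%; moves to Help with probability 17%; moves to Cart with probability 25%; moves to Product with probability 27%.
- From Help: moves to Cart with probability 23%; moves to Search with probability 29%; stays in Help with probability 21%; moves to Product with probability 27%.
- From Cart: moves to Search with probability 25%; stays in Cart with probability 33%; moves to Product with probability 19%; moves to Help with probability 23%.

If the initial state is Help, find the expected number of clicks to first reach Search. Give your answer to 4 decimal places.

3.7349

Let t(s) be the expected number of clicks to first reach Search from state s, with t(Search) = 0. Conditioning on the first click:
t(Product) = 1 + 0.15·t(Product) + 0.28·t(Help) + 0.33·t(Cart)
t(Help) = 1 + 0.27·t(Product) + 0.21·t(Help) + 0.23·t(Cart)
t(Cart) = 1 + 0.19·t(Product) + 0.23·t(Help) + 0.33·t(Cart)
Solving: t(Product) = 3.9151, t(Help) = 3.7349, t(Cart) = 3.8849.
Expected clicks from Help to Search: 3.7349.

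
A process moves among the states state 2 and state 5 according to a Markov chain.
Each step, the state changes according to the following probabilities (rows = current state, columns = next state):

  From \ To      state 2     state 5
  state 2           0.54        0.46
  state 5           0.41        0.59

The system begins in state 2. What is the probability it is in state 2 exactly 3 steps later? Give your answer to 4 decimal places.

Propagate the distribution vector 3 steps from state 2.
After 0 steps: (1.0000, 0.0000)
After 1 step: (0.5400, 0.4600)
After 2 steps: (0.4802, 0.5198)
After 3 steps: (0.4724, 0.5276)
P(in state 2 after 3 steps) = 0.4724

0.4724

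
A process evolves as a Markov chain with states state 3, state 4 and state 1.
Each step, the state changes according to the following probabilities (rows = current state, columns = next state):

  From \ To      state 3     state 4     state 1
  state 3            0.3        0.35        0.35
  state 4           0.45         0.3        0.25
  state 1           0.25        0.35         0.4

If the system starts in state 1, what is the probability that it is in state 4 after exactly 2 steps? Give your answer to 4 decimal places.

Sum over the intermediate state after 1 step:
P = P(state 1→state 3)·P(state 3→state 4) + P(state 1→state 4)·P(state 4→state 4) + P(state 1→state 1)·P(state 1→state 4)
  = 0.25×0.35 + 0.35×0.3 + 0.4×0.35
  = 0.0875 + 0.1050 + 0.1400 = 0.3325

0.3325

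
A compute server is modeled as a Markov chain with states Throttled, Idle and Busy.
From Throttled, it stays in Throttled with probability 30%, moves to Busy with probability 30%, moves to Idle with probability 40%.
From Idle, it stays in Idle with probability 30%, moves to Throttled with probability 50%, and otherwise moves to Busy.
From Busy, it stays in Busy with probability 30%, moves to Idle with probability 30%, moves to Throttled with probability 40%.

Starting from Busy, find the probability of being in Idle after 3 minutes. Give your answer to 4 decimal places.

0.3390

Propagate the distribution vector 3 minutes from Busy.
After 0 minutes: (0.0000, 0.0000, 1.0000)
After 1 minute: (0.4000, 0.3000, 0.3000)
After 2 minutes: (0.3900, 0.3400, 0.2700)
After 3 minutes: (0.3950, 0.3390, 0.2660)
P(in Idle after 3 minutes) = 0.3390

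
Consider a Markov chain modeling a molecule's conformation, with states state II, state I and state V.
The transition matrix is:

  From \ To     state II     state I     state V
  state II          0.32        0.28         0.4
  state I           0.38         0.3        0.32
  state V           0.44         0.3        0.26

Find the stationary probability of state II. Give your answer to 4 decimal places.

0.3772

Let the stationary distribution be π with π = πP and π_1 + π_2 + π_3 = 1.
π_1 = 0.32·π_1 + 0.38·π_2 + 0.44·π_3
π_2 = 0.28·π_1 + 0.3·π_2 + 0.3·π_3
Solving with the normalization constraint gives π = (0.3772, 0.2925, 0.3304).
So the stationary probability of state II is 0.3772.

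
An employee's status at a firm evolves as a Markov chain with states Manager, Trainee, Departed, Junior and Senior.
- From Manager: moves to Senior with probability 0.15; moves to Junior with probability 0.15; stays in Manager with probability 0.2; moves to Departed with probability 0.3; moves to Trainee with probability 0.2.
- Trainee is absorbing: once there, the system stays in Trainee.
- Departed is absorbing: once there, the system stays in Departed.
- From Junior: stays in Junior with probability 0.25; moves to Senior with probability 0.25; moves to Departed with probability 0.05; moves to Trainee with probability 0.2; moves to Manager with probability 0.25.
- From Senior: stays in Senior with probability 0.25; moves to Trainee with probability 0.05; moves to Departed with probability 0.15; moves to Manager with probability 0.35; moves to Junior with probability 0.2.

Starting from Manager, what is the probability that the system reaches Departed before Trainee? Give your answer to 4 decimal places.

0.5697

Let h(s) be the probability of absorption at Departed starting from transient state s. Then h(Departed) = 1 and h(Trainee) = 0. By first-step analysis:
h(Manager) = 0.2·h(Manager) + 0.2·0 + 0.3·1 + 0.15·h(Junior) + 0.15·h(Senior)
h(Junior) = 0.25·h(Manager) + 0.2·0 + 0.05·1 + 0.25·h(Junior) + 0.25·h(Senior)
h(Senior) = 0.35·h(Manager) + 0.05·0 + 0.15·1 + 0.2·h(Junior) + 0.25·h(Senior)
Solving: h(Manager) = 0.5697, h(Junior) = 0.4520, h(Senior) = 0.5864.
Starting from Manager, the probability is 0.5697.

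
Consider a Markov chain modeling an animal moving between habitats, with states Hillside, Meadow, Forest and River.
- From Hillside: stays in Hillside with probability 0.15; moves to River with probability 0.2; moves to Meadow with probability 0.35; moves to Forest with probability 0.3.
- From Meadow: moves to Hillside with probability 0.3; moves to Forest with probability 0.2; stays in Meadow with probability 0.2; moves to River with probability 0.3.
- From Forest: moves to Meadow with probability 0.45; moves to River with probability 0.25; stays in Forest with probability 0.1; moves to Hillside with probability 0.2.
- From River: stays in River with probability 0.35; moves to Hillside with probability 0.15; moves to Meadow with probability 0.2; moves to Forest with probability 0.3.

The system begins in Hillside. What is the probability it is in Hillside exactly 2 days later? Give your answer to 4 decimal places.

Propagate the distribution vector 2 days from Hillside.
After 0 days: (1.0000, 0.0000, 0.0000, 0.0000)
After 1 day: (0.1500, 0.3500, 0.3000, 0.2000)
After 2 days: (0.2175, 0.2975, 0.2050, 0.2800)
P(in Hillside after 2 days) = 0.2175

0.2175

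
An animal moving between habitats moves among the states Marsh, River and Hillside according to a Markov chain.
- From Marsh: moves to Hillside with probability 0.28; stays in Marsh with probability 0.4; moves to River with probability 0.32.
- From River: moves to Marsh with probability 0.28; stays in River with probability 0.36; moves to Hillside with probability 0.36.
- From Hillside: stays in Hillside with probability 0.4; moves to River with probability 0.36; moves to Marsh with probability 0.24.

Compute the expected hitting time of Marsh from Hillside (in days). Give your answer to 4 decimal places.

3.9308

Let t(s) be the expected number of days to first reach Marsh from state s, with t(Marsh) = 0. Conditioning on the first day:
t(River) = 1 + 0.36·t(River) + 0.36·t(Hillside)
t(Hillside) = 1 + 0.36·t(River) + 0.4·t(Hillside)
Solving: t(River) = 3.7736, t(Hillside) = 3.9308.
Expected days from Hillside to Marsh: 3.9308.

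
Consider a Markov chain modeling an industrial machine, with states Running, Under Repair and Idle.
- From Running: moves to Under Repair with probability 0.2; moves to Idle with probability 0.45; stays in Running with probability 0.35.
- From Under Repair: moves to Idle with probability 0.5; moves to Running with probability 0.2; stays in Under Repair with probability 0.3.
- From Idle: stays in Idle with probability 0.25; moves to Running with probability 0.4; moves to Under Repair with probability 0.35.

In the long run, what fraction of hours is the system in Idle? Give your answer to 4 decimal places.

0.3869

Let the stationary distribution be π with π = πP and π_1 + π_2 + π_3 = 1.
π_1 = 0.35·π_1 + 0.2·π_2 + 0.4·π_3
π_2 = 0.2·π_1 + 0.3·π_2 + 0.35·π_3
Solving with the normalization constraint gives π = (0.3263, 0.2867, 0.3869).
So the stationary probability of Idle is 0.3869.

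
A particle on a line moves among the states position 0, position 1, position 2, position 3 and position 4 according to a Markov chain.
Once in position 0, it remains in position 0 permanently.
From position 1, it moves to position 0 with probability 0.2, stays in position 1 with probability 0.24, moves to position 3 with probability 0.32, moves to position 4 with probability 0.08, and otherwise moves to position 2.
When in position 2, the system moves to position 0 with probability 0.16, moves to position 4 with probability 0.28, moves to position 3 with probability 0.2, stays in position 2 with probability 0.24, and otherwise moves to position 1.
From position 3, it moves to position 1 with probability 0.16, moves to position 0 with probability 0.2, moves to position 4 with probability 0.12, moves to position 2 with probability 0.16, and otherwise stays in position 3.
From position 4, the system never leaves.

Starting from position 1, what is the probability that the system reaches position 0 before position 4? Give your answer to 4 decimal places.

0.6027

Let h(s) be the probability of absorption at position 0 starting from transient state s. Then h(position 0) = 1 and h(position 4) = 0. By first-step analysis:
h(position 1) = 0.2·1 + 0.24·h(position 1) + 0.16·h(position 2) + 0.32·h(position 3) + 0.08·0
h(position 2) = 0.16·1 + 0.12·h(position 1) + 0.24·h(position 2) + 0.2·h(position 3) + 0.28·0
h(position 3) = 0.2·1 + 0.16·h(position 1) + 0.16·h(position 2) + 0.36·h(position 3) + 0.12·0
Solving: h(position 1) = 0.6027, h(position 2) = 0.4577, h(position 3) = 0.5776.
Starting from position 1, the probability is 0.6027.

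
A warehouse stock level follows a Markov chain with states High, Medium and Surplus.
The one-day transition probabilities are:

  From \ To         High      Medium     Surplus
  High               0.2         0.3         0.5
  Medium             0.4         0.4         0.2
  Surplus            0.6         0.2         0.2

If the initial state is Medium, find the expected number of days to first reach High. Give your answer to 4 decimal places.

Let t(s) be the expected number of days to first reach High from state s, with t(High) = 0. Conditioning on the first day:
t(Medium) = 1 + 0.4·t(Medium) + 0.2·t(Surplus)
t(Surplus) = 1 + 0.2·t(Medium) + 0.2·t(Surplus)
Solving: t(Medium) = 2.2727, t(Surplus) = 1.8182.
Expected days from Medium to High: 2.2727.

2.2727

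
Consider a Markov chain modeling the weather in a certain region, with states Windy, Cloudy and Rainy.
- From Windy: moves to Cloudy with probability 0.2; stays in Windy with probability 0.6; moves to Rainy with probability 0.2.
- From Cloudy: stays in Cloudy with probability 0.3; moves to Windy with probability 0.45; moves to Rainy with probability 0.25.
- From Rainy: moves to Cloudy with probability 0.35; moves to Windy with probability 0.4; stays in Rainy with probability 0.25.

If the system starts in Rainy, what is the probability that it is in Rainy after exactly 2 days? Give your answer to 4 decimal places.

0.2300

Sum over the intermediate state after 1 day:
P = P(Rainy→Windy)·P(Windy→Rainy) + P(Rainy→Cloudy)·P(Cloudy→Rainy) + P(Rainy→Rainy)·P(Rainy→Rainy)
  = 0.4×0.2 + 0.35×0.25 + 0.25×0.25
  = 0.0800 + 0.0875 + 0.0625 = 0.2300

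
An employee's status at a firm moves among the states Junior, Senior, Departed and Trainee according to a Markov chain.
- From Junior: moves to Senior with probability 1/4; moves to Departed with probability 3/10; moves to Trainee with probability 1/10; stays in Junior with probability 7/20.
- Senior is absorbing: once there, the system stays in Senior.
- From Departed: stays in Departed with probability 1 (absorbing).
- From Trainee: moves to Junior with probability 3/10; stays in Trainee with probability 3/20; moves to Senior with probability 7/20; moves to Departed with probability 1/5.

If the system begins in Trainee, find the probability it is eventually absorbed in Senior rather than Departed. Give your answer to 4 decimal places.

Let h(s) be the probability of absorption at Senior starting from transient state s. Then h(Senior) = 1 and h(Departed) = 0. By first-step analysis:
h(Junior) = 0.35·h(Junior) + 0.25·1 + 0.3·0 + 0.1·h(Trainee)
h(Trainee) = 0.3·h(Junior) + 0.35·1 + 0.2·0 + 0.15·h(Trainee)
Solving: h(Junior) = 0.4737, h(Trainee) = 0.5789.
Starting from Trainee, the probability is 0.5789.

0.5789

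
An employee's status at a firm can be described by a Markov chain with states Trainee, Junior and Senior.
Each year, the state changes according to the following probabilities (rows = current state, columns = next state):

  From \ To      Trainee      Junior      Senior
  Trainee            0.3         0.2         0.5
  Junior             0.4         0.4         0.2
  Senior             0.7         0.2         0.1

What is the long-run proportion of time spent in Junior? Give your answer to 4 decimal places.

Let the stationary distribution be π with π = πP and π_1 + π_2 + π_3 = 1.
π_1 = 0.3·π_1 + 0.4·π_2 + 0.7·π_3
π_2 = 0.2·π_1 + 0.4·π_2 + 0.2·π_3
Solving with the normalization constraint gives π = (0.4464, 0.2500, 0.3036).
So the stationary probability of Junior is 0.2500.

0.2500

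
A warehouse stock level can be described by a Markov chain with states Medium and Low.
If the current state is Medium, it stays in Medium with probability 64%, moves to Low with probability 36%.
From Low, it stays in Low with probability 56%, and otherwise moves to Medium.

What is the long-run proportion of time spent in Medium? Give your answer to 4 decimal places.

Let the stationary distribution be π with π = πP and π_1 + π_2 = 1.
π_1 = 0.64·π_1 + 0.44·π_2
Solving with the normalization constraint gives π = (0.5500, 0.4500).
So the stationary probability of Medium is 0.5500.

0.5500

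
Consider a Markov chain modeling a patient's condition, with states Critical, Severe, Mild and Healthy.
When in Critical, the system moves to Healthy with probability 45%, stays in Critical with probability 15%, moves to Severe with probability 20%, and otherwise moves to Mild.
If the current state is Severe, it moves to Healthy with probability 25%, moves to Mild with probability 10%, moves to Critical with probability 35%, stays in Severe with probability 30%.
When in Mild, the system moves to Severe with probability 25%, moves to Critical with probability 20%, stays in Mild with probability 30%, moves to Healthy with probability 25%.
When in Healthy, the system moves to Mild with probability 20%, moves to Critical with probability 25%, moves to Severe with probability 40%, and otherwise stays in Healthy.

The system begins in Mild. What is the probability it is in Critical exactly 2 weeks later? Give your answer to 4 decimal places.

0.2400

Propagate the distribution vector 2 weeks from Mild.
After 0 weeks: (0.0000, 0.0000, 1.0000, 0.0000)
After 1 week: (0.2000, 0.2500, 0.3000, 0.2500)
After 2 weeks: (0.2400, 0.2900, 0.2050, 0.2650)
P(in Critical after 2 weeks) = 0.2400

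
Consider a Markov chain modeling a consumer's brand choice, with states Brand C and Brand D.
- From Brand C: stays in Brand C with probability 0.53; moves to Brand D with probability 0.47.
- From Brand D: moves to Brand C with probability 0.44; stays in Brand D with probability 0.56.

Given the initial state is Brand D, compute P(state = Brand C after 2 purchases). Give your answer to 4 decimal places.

Sum over the intermediate state after 1 purchase:
P = P(Brand D→Brand C)·P(Brand C→Brand C) + P(Brand D→Brand D)·P(Brand D→Brand C)
  = 0.44×0.53 + 0.56×0.44
  = 0.2332 + 0.2464 = 0.4796

0.4796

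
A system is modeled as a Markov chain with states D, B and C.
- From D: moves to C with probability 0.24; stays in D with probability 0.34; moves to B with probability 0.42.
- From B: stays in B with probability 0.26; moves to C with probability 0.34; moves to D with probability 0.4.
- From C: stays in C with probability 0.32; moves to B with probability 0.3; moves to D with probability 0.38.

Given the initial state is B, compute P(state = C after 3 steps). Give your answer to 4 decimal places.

Propagate the distribution vector 3 steps from B.
After 0 steps: (0.0000, 1.0000, 0.0000)
After 1 step: (0.4000, 0.2600, 0.3400)
After 2 steps: (0.3692, 0.3376, 0.2932)
After 3 steps: (0.3720, 0.3308, 0.2972)
P(in C after 3 steps) = 0.2972

0.2972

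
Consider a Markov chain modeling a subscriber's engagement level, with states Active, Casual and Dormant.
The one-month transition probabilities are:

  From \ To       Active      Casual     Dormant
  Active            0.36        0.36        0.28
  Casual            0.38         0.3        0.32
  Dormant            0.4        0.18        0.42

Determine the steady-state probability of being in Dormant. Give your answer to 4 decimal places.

0.3387

Let the stationary distribution be π with π = πP and π_1 + π_2 + π_3 = 1.
π_1 = 0.36·π_1 + 0.38·π_2 + 0.4·π_3
π_2 = 0.36·π_1 + 0.3·π_2 + 0.18·π_3
Solving with the normalization constraint gives π = (0.3792, 0.2821, 0.3387).
So the stationary probability of Dormant is 0.3387.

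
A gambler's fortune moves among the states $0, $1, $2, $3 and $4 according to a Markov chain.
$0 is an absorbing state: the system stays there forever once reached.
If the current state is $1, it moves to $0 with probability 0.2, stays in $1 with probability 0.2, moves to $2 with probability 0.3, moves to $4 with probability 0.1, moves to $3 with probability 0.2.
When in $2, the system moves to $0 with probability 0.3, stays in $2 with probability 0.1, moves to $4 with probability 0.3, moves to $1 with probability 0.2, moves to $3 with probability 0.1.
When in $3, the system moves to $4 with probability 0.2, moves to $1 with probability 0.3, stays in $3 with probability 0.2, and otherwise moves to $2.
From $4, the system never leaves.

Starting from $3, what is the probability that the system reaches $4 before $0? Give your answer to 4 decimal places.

0.6154

Let h(s) be the probability of absorption at $4 starting from transient state s. Then h($4) = 1 and h($0) = 0. By first-step analysis:
h($1) = 0.2·0 + 0.2·h($1) + 0.3·h($2) + 0.2·h($3) + 0.1·1
h($2) = 0.3·0 + 0.2·h($1) + 0.1·h($2) + 0.1·h($3) + 0.3·1
h($3) = 0.3·h($1) + 0.3·h($2) + 0.2·h($3) + 0.2·1
Solving: h($1) = 0.4685, h($2) = 0.5058, h($3) = 0.6154.
Starting from $3, the probability is 0.6154.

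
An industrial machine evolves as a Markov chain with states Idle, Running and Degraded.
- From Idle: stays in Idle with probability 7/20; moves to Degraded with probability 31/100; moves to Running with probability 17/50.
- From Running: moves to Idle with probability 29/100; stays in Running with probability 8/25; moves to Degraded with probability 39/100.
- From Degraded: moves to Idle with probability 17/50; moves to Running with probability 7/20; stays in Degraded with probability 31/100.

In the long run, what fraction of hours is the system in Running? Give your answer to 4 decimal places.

Let the stationary distribution be π with π = πP and π_1 + π_2 + π_3 = 1.
π_1 = 0.35·π_1 + 0.29·π_2 + 0.34·π_3
π_2 = 0.34·π_1 + 0.32·π_2 + 0.35·π_3
Solving with the normalization constraint gives π = (0.3264, 0.3366, 0.3369).
So the stationary probability of Running is 0.3366.

0.3366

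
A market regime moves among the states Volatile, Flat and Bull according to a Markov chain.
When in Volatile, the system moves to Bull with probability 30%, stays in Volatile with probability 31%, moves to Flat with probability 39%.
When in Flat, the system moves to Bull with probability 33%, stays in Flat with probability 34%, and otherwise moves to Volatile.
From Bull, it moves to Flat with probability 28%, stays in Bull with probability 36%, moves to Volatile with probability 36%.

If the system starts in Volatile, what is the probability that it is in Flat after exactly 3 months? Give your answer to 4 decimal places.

0.3369

Propagate the distribution vector 3 months from Volatile.
After 0 months: (1.0000, 0.0000, 0.0000)
After 1 month: (0.3100, 0.3900, 0.3000)
After 2 months: (0.3328, 0.3375, 0.3297)
After 3 months: (0.3332, 0.3369, 0.3299)
P(in Flat after 3 months) = 0.3369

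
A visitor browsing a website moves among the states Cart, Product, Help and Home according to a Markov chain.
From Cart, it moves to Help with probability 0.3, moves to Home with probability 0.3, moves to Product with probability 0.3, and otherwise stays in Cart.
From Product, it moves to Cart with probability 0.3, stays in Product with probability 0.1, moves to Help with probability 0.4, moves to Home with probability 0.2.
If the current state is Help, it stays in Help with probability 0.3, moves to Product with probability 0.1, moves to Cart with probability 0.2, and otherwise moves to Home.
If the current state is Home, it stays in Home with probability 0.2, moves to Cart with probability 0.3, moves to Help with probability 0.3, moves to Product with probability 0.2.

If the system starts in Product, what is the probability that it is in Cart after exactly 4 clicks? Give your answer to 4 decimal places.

Propagate the distribution vector 4 clicks from Product.
After 0 clicks: (0.0000, 1.0000, 0.0000, 0.0000)
After 1 click: (0.3000, 0.1000, 0.4000, 0.2000)
After 2 clicks: (0.2000, 0.1800, 0.3100, 0.3100)
After 3 clicks: (0.2290, 0.1710, 0.3180, 0.2820)
After 4 clicks: (0.2224, 0.1740, 0.3171, 0.2865)
P(in Cart after 4 clicks) = 0.2224

0.2224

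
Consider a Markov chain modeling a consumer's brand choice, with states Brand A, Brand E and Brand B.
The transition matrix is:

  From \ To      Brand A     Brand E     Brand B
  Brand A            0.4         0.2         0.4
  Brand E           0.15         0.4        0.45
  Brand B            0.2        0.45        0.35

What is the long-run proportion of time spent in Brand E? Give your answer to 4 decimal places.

0.3746

Let the stationary distribution be π with π = πP and π_1 + π_2 + π_3 = 1.
π_1 = 0.4·π_1 + 0.15·π_2 + 0.2·π_3
π_2 = 0.2·π_1 + 0.4·π_2 + 0.45·π_3
Solving with the normalization constraint gives π = (0.2266, 0.3746, 0.3988).
So the stationary probability of Brand E is 0.3746.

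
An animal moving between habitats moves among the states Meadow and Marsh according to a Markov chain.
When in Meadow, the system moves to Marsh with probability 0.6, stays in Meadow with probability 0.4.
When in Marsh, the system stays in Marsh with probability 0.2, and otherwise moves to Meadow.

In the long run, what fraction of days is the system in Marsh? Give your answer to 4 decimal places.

Let the stationary distribution be π with π = πP and π_1 + π_2 = 1.
π_1 = 0.4·π_1 + 0.8·π_2
Solving with the normalization constraint gives π = (0.5714, 0.4286).
So the stationary probability of Marsh is 0.4286.

0.4286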